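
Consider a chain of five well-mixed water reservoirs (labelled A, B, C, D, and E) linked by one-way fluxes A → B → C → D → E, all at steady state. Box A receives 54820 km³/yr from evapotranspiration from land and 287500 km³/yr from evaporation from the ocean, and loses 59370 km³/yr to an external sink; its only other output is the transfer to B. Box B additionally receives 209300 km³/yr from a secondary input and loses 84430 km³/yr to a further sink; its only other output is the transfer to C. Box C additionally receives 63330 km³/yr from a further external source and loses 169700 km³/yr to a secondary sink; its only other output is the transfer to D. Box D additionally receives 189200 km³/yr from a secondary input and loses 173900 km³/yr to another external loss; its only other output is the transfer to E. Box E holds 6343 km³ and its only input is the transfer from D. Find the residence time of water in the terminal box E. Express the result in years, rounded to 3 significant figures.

Box A: F(A→B) = (54820 + 287500) − 59370 = 282950 km³/yr.
Box B: F(B→C) = (282950 + 209300) − 84430 = 407820 km³/yr.
Box C: F(C→D) = (407820 + 63330) − 169700 = 301450 km³/yr.
Box D: F(D→E) = (301450 + 189200) − 173900 = 316750 km³/yr.
Box E throughput = its input = 316750 km³/yr; τ = 6343 / 316750 = 0.02003 yr.

0.0200 yr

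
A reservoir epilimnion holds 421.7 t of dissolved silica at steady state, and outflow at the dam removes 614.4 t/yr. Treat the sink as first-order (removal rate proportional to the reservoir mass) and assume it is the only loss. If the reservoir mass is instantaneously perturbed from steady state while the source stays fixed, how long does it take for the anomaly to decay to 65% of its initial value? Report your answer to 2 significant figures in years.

0.30 yr

For a linear reservoir the anomaly decays as exp(−t/τ) with τ = M/F = 421.7/614.4 = 0.6864 yr.
exp(−t/τ) = 0.65 ⇒ t = −τ ln(0.65) = 0.6864 × 0.4308 = 0.2957 yr.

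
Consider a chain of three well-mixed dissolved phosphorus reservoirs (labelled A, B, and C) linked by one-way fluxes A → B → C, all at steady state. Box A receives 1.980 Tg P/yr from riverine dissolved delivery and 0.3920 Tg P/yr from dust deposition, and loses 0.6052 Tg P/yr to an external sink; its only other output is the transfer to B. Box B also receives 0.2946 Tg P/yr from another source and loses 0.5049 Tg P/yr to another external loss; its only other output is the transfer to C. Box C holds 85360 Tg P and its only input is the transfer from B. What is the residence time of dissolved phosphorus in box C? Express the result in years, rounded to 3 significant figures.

Box A: F(A→B) = (1.980 + 0.3920) − 0.6052 = 1.7668 Tg P/yr.
Box B: F(B→C) = (1.7668 + 0.2946) − 0.5049 = 1.5565 Tg P/yr.
Box C throughput = its input = 1.5565 Tg P/yr; τ = 85360 / 1.5565 = 54840 yr.

54800 yr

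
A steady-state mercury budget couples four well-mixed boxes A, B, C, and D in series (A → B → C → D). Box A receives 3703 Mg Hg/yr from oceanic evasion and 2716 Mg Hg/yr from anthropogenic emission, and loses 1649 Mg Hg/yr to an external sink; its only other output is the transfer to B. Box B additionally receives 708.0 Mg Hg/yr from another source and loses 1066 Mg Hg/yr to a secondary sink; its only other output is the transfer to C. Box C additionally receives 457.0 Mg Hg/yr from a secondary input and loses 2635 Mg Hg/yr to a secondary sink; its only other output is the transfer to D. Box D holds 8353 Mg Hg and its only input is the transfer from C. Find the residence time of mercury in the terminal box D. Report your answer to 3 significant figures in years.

Box A: F(A→B) = (3703 + 2716) − 1649 = 4770.0 Mg Hg/yr.
Box B: F(B→C) = (4770.0 + 708.0) − 1066 = 4412.0 Mg Hg/yr.
Box C: F(C→D) = (4412.0 + 457.0) − 2635 = 2234.0 Mg Hg/yr.
Box D throughput = its input = 2234.0 Mg Hg/yr; τ = 8353 / 2234.0 = 3.739 yr.

3.74 yr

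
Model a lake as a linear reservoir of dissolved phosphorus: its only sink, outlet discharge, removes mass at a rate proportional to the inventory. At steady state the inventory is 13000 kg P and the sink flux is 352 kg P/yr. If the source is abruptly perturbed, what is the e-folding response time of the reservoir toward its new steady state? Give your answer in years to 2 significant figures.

37 yr

For a linear reservoir the response time equals the residence time τ = M/F.
τ = 13000 / 352 = 36.93 yr.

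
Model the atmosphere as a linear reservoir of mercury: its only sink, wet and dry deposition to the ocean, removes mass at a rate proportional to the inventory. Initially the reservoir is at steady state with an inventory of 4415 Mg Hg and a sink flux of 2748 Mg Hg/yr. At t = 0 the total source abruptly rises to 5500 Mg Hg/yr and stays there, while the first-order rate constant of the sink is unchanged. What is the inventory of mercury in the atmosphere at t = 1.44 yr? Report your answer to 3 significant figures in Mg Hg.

7030 Mg Hg

The sink rate constant is k = F₀/M₀ = 2748/4415 = 0.6224 yr⁻¹.
Solving dM/dt = F₁ − kM with M(0) = M₀ gives M(t) = F₁/k + (M₀ − F₁/k)·e^(−kt).
F₁/k = 5500/0.6224 = 8836.4 Mg Hg; kt = 0.6224 × 1.44 = 0.8963, e^(−kt) = 0.4081.
M(1.44) = 8836.4 + (4415 − 8836.4) × 0.4081 = 8836.4 − 1804 = 7032.1 Mg Hg.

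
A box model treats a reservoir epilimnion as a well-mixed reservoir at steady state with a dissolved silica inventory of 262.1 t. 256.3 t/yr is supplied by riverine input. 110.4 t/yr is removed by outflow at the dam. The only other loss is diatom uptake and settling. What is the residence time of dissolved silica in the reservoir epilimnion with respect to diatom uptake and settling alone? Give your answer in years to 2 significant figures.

At steady state ΣF_in = ΣF_out.
ΣF_in = 256.30 t/yr.
Diatom uptake and settling flux = ΣF_in − (110.4) = 256.30 − 110.4 = 145.9 t/yr.
τ = M / F = 262.1 / 145.9 = 1.796 yr.

1.8 yr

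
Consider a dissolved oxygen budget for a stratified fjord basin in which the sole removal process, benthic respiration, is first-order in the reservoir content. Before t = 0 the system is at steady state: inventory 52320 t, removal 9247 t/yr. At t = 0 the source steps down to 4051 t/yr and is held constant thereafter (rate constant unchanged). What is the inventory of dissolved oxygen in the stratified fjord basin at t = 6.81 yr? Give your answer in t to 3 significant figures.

The sink rate constant is k = F₀/M₀ = 9247/52320 = 0.1767 yr⁻¹.
Solving dM/dt = F₁ − kM with M(0) = M₀ gives M(t) = F₁/k + (M₀ − F₁/k)·e^(−kt).
F₁/k = 4051/0.1767 = 22921 t; kt = 0.1767 × 6.81 = 1.204, e^(−kt) = 0.3001.
M(6.81) = 22921 + (52320 − 22921) × 0.3001 = 22921 + 8823 = 31744 t.

31700 t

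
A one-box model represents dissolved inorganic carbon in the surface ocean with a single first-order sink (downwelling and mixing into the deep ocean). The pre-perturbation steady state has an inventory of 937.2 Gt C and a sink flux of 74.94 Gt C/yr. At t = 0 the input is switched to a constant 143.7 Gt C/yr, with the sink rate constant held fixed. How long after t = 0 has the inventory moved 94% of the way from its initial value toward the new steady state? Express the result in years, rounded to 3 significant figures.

τ = M₀/F₀ = 937.2/74.94 = 12.51 yr.
The remaining gap fraction is e^(−t/τ); 94% covered ⇒ e^(−t/τ) = 0.0600.
t = −τ ln(0.0600) = 12.51 × 2.813 = 35.18 yr.

35.2 yr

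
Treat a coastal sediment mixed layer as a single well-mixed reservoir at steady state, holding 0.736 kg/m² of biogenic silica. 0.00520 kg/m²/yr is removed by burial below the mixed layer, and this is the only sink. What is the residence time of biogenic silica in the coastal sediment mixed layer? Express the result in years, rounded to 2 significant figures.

τ = M / F = 0.736 / 0.00520 = 141.5 yr.

140 yr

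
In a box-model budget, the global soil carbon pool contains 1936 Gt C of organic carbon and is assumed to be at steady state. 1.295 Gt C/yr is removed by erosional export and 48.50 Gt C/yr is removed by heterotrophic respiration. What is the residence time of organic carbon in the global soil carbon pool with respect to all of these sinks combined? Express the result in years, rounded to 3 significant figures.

Total removal flux = 1.295 + 48.50 = 49.795 Gt C/yr.
τ = M / ΣF_out = 1936 / 49.795 = 38.88 yr.

38.9 yr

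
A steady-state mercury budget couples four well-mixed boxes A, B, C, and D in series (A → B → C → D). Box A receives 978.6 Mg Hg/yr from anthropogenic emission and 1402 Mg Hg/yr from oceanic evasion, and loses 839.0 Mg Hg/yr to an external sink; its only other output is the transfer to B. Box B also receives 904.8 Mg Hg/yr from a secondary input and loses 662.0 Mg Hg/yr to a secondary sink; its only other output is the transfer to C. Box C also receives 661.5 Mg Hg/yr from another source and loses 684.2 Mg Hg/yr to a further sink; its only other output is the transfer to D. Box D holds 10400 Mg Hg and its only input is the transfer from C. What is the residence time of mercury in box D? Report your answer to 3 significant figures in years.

Box A: F(A→B) = (978.6 + 1402) − 839.0 = 1541.6 Mg Hg/yr.
Box B: F(B→C) = (1541.6 + 904.8) − 662.0 = 1784.4 Mg Hg/yr.
Box C: F(C→D) = (1784.4 + 661.5) − 684.2 = 1761.7 Mg Hg/yr.
Box D throughput = its input = 1761.7 Mg Hg/yr; τ = 10400 / 1761.7 = 5.903 yr.

5.90 yr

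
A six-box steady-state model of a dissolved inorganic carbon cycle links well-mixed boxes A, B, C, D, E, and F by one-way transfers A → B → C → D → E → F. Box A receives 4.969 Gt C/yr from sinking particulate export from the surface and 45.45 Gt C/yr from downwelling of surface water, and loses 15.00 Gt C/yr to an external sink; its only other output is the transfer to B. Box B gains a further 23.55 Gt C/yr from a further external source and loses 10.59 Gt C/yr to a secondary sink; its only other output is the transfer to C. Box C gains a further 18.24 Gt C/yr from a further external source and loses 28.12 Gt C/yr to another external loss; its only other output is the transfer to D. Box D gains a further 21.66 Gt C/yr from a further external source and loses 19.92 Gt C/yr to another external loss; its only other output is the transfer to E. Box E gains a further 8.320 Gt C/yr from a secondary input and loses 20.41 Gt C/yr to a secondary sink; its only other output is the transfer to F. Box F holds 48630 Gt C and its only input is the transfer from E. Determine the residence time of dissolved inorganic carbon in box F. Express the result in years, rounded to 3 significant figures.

1730 yr

Box A: F(A→B) = (4.969 + 45.45) − 15.00 = 35.419 Gt C/yr.
Box B: F(B→C) = (35.419 + 23.55) − 10.59 = 48.379 Gt C/yr.
Box C: F(C→D) = (48.379 + 18.24) − 28.12 = 38.499 Gt C/yr.
Box D: F(D→E) = (38.499 + 21.66) − 19.92 = 40.239 Gt C/yr.
Box E: F(E→F) = (40.239 + 8.320) − 20.41 = 28.149 Gt C/yr.
Box F throughput = its input = 28.149 Gt C/yr; τ = 48630 / 28.149 = 1728 yr.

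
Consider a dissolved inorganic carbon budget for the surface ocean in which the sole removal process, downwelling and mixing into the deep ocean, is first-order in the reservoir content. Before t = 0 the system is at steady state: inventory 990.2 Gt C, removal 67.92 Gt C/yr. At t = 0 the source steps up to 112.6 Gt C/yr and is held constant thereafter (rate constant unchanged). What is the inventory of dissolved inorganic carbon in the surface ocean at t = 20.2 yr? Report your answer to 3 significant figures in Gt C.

1480 Gt C

The sink rate constant is k = F₀/M₀ = 67.92/990.2 = 0.06859 yr⁻¹.
Solving dM/dt = F₁ − kM with M(0) = M₀ gives M(t) = F₁/k + (M₀ − F₁/k)·e^(−kt).
F₁/k = 112.6/0.06859 = 1641.6 Gt C; kt = 0.06859 × 20.2 = 1.386, e^(−kt) = 0.2502.
M(20.2) = 1641.6 + (990.2 − 1641.6) × 0.2502 = 1641.6 − 163.0 = 1478.6 Gt C.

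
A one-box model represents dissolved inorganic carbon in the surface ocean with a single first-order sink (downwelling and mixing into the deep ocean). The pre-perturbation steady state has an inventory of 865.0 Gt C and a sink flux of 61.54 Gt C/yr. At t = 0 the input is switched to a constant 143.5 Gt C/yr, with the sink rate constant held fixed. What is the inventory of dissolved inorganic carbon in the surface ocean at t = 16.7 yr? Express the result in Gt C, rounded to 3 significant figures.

1670 Gt C

Residence time τ = M₀/F₀ = 14.06 yr. The eventual steady state is M_∞ = M₀·(F₁/F₀) = 865.0 × 143.5/61.54 = 2017.0 Gt C.
The anomaly ΔM(t) = M(t) − M_∞ decays as ΔM₀·e^(−t/τ) with ΔM₀ = 865.0 − 2017.0 = −1152 Gt C.
At t = 16.7 yr, e^(−t/τ) = e^(−1.188) = 0.3048, so ΔM = −351.1 Gt C and M = 2017.0 − 351.1 = 1665.9 Gt C.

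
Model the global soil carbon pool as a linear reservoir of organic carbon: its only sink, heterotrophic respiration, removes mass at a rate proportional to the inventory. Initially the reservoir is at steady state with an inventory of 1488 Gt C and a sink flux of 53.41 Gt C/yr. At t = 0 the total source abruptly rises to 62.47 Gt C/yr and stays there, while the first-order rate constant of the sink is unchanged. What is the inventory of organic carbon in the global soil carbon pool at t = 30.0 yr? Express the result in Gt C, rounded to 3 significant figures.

The sink rate constant is k = F₀/M₀ = 53.41/1488 = 0.03589 yr⁻¹.
Solving dM/dt = F₁ − kM with M(0) = M₀ gives M(t) = F₁/k + (M₀ − F₁/k)·e^(−kt).
F₁/k = 62.47/0.03589 = 1740.4 Gt C; kt = 0.03589 × 30.0 = 1.077, e^(−kt) = 0.3407.
M(30.0) = 1740.4 + (1488 − 1740.4) × 0.3407 = 1740.4 − 85.99 = 1654.4 Gt C.

1650 Gt C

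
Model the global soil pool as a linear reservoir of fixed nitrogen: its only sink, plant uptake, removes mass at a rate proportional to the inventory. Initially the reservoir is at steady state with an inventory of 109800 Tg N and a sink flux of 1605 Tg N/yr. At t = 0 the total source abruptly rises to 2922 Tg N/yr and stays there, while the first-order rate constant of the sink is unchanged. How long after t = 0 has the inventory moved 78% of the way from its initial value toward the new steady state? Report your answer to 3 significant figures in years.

104 yr

τ = M₀/F₀ = 109800/1605 = 68.41 yr.
The remaining gap fraction is e^(−t/τ); 78% covered ⇒ e^(−t/τ) = 0.220.
t = −τ ln(0.220) = 68.41 × 1.514 = 103.6 yr.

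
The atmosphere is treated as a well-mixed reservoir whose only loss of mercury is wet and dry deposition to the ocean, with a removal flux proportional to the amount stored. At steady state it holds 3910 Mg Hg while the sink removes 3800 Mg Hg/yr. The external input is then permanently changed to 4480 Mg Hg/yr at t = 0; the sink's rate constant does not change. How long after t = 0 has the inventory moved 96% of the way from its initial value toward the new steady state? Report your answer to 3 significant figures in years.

τ = M₀/F₀ = 3910/3800 = 1.029 yr.
The remaining gap fraction is e^(−t/τ); 96% covered ⇒ e^(−t/τ) = 0.0400.
t = −τ ln(0.0400) = 1.029 × 3.219 = 3.312 yr.

3.31 yr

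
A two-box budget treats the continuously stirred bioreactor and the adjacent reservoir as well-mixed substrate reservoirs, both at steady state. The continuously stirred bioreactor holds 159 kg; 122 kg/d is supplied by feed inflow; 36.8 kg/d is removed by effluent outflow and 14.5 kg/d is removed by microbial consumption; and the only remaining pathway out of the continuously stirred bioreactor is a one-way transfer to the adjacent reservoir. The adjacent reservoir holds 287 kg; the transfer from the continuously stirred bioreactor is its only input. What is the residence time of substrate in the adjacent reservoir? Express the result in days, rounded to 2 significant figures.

Balance the continuously stirred bioreactor: ΣF_in = 122.00 kg/d.
Transfer to the adjacent reservoir = ΣF_in − (36.8 + 14.5) = 70.700 kg/d.
At steady state the output of the adjacent reservoir equals its input, 70.700 kg/d.
τ = M / F = 287 / 70.700 = 4.059 d.

4.1 d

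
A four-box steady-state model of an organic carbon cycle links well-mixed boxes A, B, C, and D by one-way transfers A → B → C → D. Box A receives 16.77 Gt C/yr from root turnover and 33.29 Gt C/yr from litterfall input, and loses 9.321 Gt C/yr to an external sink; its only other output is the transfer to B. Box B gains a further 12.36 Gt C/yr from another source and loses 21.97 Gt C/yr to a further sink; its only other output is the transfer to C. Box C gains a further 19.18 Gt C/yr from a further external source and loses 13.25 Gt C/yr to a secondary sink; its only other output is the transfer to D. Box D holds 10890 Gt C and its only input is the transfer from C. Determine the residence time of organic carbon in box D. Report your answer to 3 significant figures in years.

Box A: F(A→B) = (16.77 + 33.29) − 9.321 = 40.739 Gt C/yr.
Box B: F(B→C) = (40.739 + 12.36) − 21.97 = 31.129 Gt C/yr.
Box C: F(C→D) = (31.129 + 19.18) − 13.25 = 37.059 Gt C/yr.
Box D throughput = its input = 37.059 Gt C/yr; τ = 10890 / 37.059 = 293.9 yr.

294 yr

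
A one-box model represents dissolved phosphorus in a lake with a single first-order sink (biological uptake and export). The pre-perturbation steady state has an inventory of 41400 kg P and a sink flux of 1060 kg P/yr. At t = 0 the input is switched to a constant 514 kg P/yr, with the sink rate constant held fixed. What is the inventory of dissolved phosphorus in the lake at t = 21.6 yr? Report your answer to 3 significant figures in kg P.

32300 kg P

Residence time τ = M₀/F₀ = 39.06 yr. The eventual steady state is M_∞ = M₀·(F₁/F₀) = 41400 × 514/1060 = 20075 kg P.
The anomaly ΔM(t) = M(t) − M_∞ decays as ΔM₀·e^(−t/τ) with ΔM₀ = 41400 − 20075 = 21320 kg P.
At t = 21.6 yr, e^(−t/τ) = e^(−0.5530) = 0.5752, so ΔM = 12270 kg P and M = 20075 + 12270 = 32341 kg P.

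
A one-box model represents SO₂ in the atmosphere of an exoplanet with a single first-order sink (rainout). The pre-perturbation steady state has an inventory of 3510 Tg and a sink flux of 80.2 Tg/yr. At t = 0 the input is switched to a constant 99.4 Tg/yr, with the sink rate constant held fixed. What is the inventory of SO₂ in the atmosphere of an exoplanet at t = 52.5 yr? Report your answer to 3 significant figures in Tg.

τ = M₀/F₀ = 3510/80.2 = 43.77 yr; rate constant k = 1/τ.
New steady state M_∞ = F₁/k = F₁·τ = 99.4 × 43.77 = 4350.3 Tg.
M(t) = M_∞ + (M₀ − M_∞)·e^(−t/τ); t/τ = 52.5/43.77 = 1.200, so e^(−t/τ) = 0.3013.
M(t) = 4350.3 − 840.3 × 0.3013 = 4097.1 Tg.

4100 Tg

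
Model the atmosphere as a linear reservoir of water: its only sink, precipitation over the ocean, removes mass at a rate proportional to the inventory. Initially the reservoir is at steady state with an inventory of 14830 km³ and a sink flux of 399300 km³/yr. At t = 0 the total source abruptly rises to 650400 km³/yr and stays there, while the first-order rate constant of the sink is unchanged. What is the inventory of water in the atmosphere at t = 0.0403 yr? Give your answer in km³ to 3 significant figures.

21000 km³

Residence time τ = M₀/F₀ = 0.03714 yr. The eventual steady state is M_∞ = M₀·(F₁/F₀) = 14830 × 650400/399300 = 24156 km³.
The anomaly ΔM(t) = M(t) − M_∞ decays as ΔM₀·e^(−t/τ) with ΔM₀ = 14830 − 24156 = −9326 km³.
At t = 0.0403 yr, e^(−t/τ) = e^(−1.085) = 0.3379, so ΔM = −3151 km³ and M = 24156 − 3151 = 21005 km³.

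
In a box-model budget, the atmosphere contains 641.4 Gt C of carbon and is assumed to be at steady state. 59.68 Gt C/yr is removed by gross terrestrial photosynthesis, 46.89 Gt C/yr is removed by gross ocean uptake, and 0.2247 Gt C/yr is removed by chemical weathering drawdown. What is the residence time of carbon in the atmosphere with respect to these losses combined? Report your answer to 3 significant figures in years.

6.01 yr

Total removal = 59.68 + 46.89 + 0.2247 = 106.79 Gt C/yr.
τ = M / ΣF_out = 641.4 / 106.79 = 6.006 yr.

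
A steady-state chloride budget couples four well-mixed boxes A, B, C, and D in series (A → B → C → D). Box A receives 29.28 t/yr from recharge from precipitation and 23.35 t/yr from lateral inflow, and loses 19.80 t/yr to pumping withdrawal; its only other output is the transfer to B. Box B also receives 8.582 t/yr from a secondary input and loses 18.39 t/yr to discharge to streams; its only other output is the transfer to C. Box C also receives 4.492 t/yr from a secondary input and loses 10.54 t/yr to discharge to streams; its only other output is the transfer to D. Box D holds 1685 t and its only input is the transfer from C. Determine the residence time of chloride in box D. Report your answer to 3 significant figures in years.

99.3 yr

Box A: F(A→B) = (29.28 + 23.35) − 19.80 = 32.830 t/yr.
Box B: F(B→C) = (32.830 + 8.582) − 18.39 = 23.022 t/yr.
Box C: F(C→D) = (23.022 + 4.492) − 10.54 = 16.974 t/yr.
Box D throughput = its input = 16.974 t/yr; τ = 1685 / 16.974 = 99.27 yr.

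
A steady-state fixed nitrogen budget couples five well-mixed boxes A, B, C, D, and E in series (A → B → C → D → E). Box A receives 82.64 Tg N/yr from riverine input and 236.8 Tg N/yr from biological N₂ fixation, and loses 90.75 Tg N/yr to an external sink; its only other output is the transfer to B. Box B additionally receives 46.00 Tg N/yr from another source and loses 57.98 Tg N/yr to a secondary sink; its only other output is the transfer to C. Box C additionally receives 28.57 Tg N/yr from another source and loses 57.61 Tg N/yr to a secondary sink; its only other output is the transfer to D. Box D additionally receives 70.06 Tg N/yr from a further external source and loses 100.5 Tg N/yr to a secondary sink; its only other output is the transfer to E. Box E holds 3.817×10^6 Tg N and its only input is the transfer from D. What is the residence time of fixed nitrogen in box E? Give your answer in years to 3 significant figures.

Box A: F(A→B) = (82.64 + 236.8) − 90.75 = 228.69 Tg N/yr.
Box B: F(B→C) = (228.69 + 46.00) − 57.98 = 216.71 Tg N/yr.
Box C: F(C→D) = (216.71 + 28.57) − 57.61 = 187.67 Tg N/yr.
Box D: F(D→E) = (187.67 + 70.06) − 100.5 = 157.23 Tg N/yr.
Box E throughput = its input = 157.23 Tg N/yr; τ = 3.817×10^6 / 157.23 = 24280 yr.

24300 yr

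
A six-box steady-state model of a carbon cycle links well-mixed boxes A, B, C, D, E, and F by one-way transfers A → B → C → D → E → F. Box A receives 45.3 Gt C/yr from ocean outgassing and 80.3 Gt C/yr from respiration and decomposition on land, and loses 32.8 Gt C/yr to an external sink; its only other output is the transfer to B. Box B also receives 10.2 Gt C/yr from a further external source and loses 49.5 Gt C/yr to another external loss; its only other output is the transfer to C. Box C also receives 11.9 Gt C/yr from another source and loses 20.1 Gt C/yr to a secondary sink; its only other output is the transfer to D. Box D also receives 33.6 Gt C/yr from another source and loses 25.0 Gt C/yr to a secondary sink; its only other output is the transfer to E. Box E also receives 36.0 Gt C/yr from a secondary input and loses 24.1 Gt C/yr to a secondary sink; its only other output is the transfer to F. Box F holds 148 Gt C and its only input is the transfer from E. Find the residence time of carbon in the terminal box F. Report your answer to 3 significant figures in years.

2.25 yr

Box A: F(A→B) = (45.3 + 80.3) − 32.8 = 92.800 Gt C/yr.
Box B: F(B→C) = (92.800 + 10.2) − 49.5 = 53.500 Gt C/yr.
Box C: F(C→D) = (53.500 + 11.9) − 20.1 = 45.300 Gt C/yr.
Box D: F(D→E) = (45.300 + 33.6) − 25.0 = 53.900 Gt C/yr.
Box E: F(E→F) = (53.900 + 36.0) − 24.1 = 65.800 Gt C/yr.
Box F throughput = its input = 65.800 Gt C/yr; τ = 148 / 65.800 = 2.249 yr.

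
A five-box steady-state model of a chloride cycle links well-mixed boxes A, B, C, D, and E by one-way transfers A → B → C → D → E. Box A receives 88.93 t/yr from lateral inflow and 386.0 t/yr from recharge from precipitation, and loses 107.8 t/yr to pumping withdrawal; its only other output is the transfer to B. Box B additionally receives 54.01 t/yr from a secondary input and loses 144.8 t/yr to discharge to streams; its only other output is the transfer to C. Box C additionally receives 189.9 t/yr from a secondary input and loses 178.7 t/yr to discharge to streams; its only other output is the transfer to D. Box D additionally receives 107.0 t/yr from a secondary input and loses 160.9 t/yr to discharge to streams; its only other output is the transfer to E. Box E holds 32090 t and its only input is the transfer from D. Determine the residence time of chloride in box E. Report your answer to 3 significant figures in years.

137 yr

Box A: F(A→B) = (88.93 + 386.0) − 107.8 = 367.13 t/yr.
Box B: F(B→C) = (367.13 + 54.01) − 144.8 = 276.34 t/yr.
Box C: F(C→D) = (276.34 + 189.9) − 178.7 = 287.54 t/yr.
Box D: F(D→E) = (287.54 + 107.0) − 160.9 = 233.64 t/yr.
Box E throughput = its input = 233.64 t/yr; τ = 32090 / 233.64 = 137.3 yr.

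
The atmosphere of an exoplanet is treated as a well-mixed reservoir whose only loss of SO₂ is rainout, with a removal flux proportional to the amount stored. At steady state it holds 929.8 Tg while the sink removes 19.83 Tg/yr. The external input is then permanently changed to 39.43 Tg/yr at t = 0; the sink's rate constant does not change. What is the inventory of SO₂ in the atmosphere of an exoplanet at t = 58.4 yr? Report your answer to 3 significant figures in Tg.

The sink rate constant is k = F₀/M₀ = 19.83/929.8 = 0.02133 yr⁻¹.
Solving dM/dt = F₁ − kM with M(0) = M₀ gives M(t) = F₁/k + (M₀ − F₁/k)·e^(−kt).
F₁/k = 39.43/0.02133 = 1848.8 Tg; kt = 0.02133 × 58.4 = 1.246, e^(−kt) = 0.2878.
M(58.4) = 1848.8 + (929.8 − 1848.8) × 0.2878 = 1848.8 − 264.5 = 1584.3 Tg.

1580 Tg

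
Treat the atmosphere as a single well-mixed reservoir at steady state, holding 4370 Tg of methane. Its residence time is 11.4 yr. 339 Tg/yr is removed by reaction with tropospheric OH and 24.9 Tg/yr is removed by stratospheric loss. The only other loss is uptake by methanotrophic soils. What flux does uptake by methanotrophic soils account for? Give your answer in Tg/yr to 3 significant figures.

19.4 Tg/yr

Total removal F = M/τ = 4370 / 11.4 = 383.3 Tg/yr.
Uptake by methanotrophic soils = F − (339 + 24.9) = 383.3 − 363.9 = 19.43 Tg/yr.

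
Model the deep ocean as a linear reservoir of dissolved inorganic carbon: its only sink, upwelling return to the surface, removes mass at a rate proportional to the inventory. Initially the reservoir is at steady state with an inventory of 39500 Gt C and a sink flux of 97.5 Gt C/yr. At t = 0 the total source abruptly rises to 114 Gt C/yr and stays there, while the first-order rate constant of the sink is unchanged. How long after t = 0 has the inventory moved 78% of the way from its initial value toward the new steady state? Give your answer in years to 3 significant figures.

613 yr

τ = M₀/F₀ = 39500/97.5 = 405.1 yr.
The remaining gap fraction is e^(−t/τ); 78% covered ⇒ e^(−t/τ) = 0.220.
t = −τ ln(0.220) = 405.1 × 1.514 = 613.4 yr.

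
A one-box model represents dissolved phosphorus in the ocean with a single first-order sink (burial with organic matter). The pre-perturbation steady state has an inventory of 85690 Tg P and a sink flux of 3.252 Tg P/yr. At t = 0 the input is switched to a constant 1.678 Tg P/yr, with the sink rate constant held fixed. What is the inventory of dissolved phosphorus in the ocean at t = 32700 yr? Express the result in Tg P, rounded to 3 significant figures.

τ = M₀/F₀ = 85690/3.252 = 26350 yr; rate constant k = 1/τ.
New steady state M_∞ = F₁/k = F₁·τ = 1.678 × 26350 = 44215 Tg P.
M(t) = M_∞ + (M₀ − M_∞)·e^(−t/τ); t/τ = 32700/26350 = 1.241, so e^(−t/τ) = 0.2891.
M(t) = 44215 + 41470 × 0.2891 = 56205 Tg P.

56200 Tg P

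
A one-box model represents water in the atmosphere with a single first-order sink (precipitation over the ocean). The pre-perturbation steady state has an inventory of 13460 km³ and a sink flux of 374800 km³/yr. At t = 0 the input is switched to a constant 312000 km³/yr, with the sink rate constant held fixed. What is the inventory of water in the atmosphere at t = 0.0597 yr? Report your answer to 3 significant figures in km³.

11600 km³

The sink rate constant is k = F₀/M₀ = 374800/13460 = 27.85 yr⁻¹.
Solving dM/dt = F₁ − kM with M(0) = M₀ gives M(t) = F₁/k + (M₀ − F₁/k)·e^(−kt).
F₁/k = 312000/27.85 = 11205 km³; kt = 27.85 × 0.0597 = 1.662, e^(−kt) = 0.1897.
M(0.0597) = 11205 + (13460 − 11205) × 0.1897 = 11205 + 427.8 = 11633 km³.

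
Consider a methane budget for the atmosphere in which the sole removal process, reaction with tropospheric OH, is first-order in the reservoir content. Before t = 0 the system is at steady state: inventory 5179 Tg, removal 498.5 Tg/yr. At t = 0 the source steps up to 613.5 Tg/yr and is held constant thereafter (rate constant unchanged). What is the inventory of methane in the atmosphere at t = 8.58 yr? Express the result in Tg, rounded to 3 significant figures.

τ = M₀/F₀ = 5179/498.5 = 10.39 yr; rate constant k = 1/τ.
New steady state M_∞ = F₁/k = F₁·τ = 613.5 × 10.39 = 6373.8 Tg.
M(t) = M_∞ + (M₀ − M_∞)·e^(−t/τ); t/τ = 8.58/10.39 = 0.8259, so e^(−t/τ) = 0.4379.
M(t) = 6373.8 − 1195 × 0.4379 = 5850.6 Tg.

5850 Tg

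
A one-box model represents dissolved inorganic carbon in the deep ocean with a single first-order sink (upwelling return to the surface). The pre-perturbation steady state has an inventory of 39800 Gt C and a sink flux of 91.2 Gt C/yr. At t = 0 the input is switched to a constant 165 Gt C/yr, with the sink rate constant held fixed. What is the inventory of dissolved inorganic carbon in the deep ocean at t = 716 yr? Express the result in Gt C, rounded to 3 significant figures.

65800 Gt C

τ = M₀/F₀ = 39800/91.2 = 436.4 yr; rate constant k = 1/τ.
New steady state M_∞ = F₁/k = F₁·τ = 165 × 436.4 = 72007 Gt C.
M(t) = M_∞ + (M₀ − M_∞)·e^(−t/τ); t/τ = 716/436.4 = 1.641, so e^(−t/τ) = 0.1938.
M(t) = 72007 − 32210 × 0.1938 = 65763 Gt C.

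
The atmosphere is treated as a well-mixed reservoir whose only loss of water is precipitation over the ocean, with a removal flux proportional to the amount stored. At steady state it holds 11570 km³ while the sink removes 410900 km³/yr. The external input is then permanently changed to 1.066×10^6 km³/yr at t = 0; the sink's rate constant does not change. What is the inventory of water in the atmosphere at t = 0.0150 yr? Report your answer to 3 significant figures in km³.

19200 km³

τ = M₀/F₀ = 11570/410900 = 0.02816 yr; rate constant k = 1/τ.
New steady state M_∞ = F₁/k = F₁·τ = 1.066×10^6 × 0.02816 = 30016 km³.
M(t) = M_∞ + (M₀ − M_∞)·e^(−t/τ); t/τ = 0.0150/0.02816 = 0.5327, so e^(−t/τ) = 0.5870.
M(t) = 30016 − 18450 × 0.5870 = 19188 km³.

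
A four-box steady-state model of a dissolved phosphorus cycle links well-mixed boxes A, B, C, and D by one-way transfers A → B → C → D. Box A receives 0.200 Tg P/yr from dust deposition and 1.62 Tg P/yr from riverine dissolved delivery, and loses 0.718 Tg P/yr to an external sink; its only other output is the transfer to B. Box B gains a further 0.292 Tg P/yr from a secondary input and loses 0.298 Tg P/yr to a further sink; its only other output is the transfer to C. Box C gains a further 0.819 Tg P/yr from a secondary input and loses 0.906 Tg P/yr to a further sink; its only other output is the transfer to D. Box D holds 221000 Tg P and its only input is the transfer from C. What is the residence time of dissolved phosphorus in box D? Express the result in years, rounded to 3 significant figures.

Box A: F(A→B) = (0.200 + 1.62) − 0.718 = 1.1020 Tg P/yr.
Box B: F(B→C) = (1.1020 + 0.292) − 0.298 = 1.0960 Tg P/yr.
Box C: F(C→D) = (1.0960 + 0.819) − 0.906 = 1.0090 Tg P/yr.
Box D throughput = its input = 1.0090 Tg P/yr; τ = 221000 / 1.0090 = 219000 yr.

219000 yr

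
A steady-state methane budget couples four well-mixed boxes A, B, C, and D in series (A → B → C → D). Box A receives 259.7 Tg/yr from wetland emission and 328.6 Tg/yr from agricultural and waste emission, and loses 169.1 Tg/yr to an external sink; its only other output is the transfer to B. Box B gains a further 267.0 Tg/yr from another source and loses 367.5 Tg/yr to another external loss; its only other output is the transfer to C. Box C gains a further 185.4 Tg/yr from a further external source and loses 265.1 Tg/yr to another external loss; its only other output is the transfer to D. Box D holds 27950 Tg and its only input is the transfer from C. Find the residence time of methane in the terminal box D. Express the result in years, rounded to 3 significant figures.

117 yr

Box A: F(A→B) = (259.7 + 328.6) − 169.1 = 419.20 Tg/yr.
Box B: F(B→C) = (419.20 + 267.0) − 367.5 = 318.70 Tg/yr.
Box C: F(C→D) = (318.70 + 185.4) − 265.1 = 239.00 Tg/yr.
Box D throughput = its input = 239.00 Tg/yr; τ = 27950 / 239.00 = 116.9 yr.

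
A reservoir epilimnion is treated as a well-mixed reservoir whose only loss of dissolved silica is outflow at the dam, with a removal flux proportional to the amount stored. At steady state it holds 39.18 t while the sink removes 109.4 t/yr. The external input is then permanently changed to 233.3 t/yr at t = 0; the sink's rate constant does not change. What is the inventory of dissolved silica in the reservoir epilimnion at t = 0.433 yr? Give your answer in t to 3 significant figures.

Residence time τ = M₀/F₀ = 0.3581 yr. The eventual steady state is M_∞ = M₀·(F₁/F₀) = 39.18 × 233.3/109.4 = 83.553 t.
The anomaly ΔM(t) = M(t) − M_∞ decays as ΔM₀·e^(−t/τ) with ΔM₀ = 39.18 − 83.553 = −44.37 t.
At t = 0.433 yr, e^(−t/τ) = e^(−1.209) = 0.2985, so ΔM = −13.24 t and M = 83.553 − 13.24 = 70.308 t.

70.3 t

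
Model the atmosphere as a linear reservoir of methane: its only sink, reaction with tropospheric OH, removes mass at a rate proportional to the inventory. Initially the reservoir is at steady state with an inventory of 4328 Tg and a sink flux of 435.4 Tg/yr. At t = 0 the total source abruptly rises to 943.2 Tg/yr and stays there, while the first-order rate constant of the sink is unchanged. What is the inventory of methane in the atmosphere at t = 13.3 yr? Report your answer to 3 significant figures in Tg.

8050 Tg

τ = M₀/F₀ = 4328/435.4 = 9.940 yr; rate constant k = 1/τ.
New steady state M_∞ = F₁/k = F₁·τ = 943.2 × 9.940 = 9375.7 Tg.
M(t) = M_∞ + (M₀ − M_∞)·e^(−t/τ); t/τ = 13.3/9.940 = 1.338, so e^(−t/τ) = 0.2624.
M(t) = 9375.7 − 5048 × 0.2624 = 8051.3 Tg.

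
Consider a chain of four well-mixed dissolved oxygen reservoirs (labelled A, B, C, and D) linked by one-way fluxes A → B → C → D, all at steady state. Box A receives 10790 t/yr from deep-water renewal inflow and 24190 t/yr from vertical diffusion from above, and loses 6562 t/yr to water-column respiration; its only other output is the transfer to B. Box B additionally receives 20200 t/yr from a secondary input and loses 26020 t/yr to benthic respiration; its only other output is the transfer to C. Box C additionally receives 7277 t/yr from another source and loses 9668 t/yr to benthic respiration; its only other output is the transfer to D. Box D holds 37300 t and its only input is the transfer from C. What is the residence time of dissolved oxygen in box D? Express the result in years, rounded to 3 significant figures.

1.85 yr

Box A: F(A→B) = (10790 + 24190) − 6562 = 28418 t/yr.
Box B: F(B→C) = (28418 + 20200) − 26020 = 22598 t/yr.
Box C: F(C→D) = (22598 + 7277) − 9668 = 20207 t/yr.
Box D throughput = its input = 20207 t/yr; τ = 37300 / 20207 = 1.846 yr.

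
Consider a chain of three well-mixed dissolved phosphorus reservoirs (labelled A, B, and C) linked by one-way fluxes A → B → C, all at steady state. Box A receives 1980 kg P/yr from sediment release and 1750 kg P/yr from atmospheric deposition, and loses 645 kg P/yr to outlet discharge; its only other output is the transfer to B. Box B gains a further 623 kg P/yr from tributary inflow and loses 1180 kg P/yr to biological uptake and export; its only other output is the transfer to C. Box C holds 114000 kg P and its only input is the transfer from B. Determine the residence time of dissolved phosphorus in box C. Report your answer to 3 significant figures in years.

Box A: F(A→B) = (1980 + 1750) − 645 = 3085.0 kg P/yr.
Box B: F(B→C) = (3085.0 + 623) − 1180 = 2528.0 kg P/yr.
Box C throughput = its input = 2528.0 kg P/yr; τ = 114000 / 2528.0 = 45.09 yr.

45.1 yr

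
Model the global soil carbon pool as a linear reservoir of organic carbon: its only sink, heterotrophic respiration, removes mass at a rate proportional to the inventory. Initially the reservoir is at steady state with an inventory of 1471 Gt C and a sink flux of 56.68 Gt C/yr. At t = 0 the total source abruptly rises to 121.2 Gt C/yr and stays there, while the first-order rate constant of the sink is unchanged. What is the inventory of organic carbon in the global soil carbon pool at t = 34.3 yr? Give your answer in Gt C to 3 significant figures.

2700 Gt C

τ = M₀/F₀ = 1471/56.68 = 25.95 yr; rate constant k = 1/τ.
New steady state M_∞ = F₁/k = F₁·τ = 121.2 × 25.95 = 3145.5 Gt C.
M(t) = M_∞ + (M₀ − M_∞)·e^(−t/τ); t/τ = 34.3/25.95 = 1.322, so e^(−t/τ) = 0.2667.
M(t) = 3145.5 − 1674 × 0.2667 = 2698.9 Gt C.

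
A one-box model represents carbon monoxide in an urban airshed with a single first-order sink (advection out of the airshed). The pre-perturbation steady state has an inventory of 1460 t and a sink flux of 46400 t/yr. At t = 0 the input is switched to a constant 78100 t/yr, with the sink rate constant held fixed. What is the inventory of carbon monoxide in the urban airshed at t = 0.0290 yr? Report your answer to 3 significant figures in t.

τ = M₀/F₀ = 1460/46400 = 0.03147 yr; rate constant k = 1/τ.
New steady state M_∞ = F₁/k = F₁·τ = 78100 × 0.03147 = 2457.5 t.
M(t) = M_∞ + (M₀ − M_∞)·e^(−t/τ); t/τ = 0.0290/0.03147 = 0.9216, so e^(−t/τ) = 0.3979.
M(t) = 2457.5 − 997.5 × 0.3979 = 2060.6 t.

2060 t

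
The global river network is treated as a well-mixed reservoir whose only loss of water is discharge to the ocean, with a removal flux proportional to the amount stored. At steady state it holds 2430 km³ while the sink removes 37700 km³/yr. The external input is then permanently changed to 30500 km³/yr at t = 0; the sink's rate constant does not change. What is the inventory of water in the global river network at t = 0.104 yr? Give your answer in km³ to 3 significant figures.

2060 km³

The sink rate constant is k = F₀/M₀ = 37700/2430 = 15.51 yr⁻¹.
Solving dM/dt = F₁ − kM with M(0) = M₀ gives M(t) = F₁/k + (M₀ − F₁/k)·e^(−kt).
F₁/k = 30500/15.51 = 1965.9 km³; kt = 15.51 × 0.104 = 1.613, e^(−kt) = 0.1992.
M(0.104) = 1965.9 + (2430 − 1965.9) × 0.1992 = 1965.9 + 92.44 = 2058.4 km³.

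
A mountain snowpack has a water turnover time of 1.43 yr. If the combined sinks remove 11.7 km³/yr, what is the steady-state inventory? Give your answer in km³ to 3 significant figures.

τ = M/F ⇒ M = τ × F = 1.43 × 11.7 = 16.73 km³.

16.7 km³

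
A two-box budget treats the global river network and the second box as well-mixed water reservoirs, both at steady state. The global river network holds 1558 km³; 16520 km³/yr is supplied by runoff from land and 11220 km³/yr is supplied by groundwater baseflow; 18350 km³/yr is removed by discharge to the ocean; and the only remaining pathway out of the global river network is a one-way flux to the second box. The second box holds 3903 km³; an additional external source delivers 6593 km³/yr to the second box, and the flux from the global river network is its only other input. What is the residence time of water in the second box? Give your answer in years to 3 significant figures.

0.244 yr

Balance the global river network: ΣF_in = 16520 + 11220 = 27740 km³/yr.
Flux to the second box = ΣF_in − (18350) = 9390.0 km³/yr.
Total input to the second box = 9390.0 + 6593 = 15983 km³/yr; at steady state this equals its total output.
τ = M / F = 3903 / 15983 = 0.2442 yr.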